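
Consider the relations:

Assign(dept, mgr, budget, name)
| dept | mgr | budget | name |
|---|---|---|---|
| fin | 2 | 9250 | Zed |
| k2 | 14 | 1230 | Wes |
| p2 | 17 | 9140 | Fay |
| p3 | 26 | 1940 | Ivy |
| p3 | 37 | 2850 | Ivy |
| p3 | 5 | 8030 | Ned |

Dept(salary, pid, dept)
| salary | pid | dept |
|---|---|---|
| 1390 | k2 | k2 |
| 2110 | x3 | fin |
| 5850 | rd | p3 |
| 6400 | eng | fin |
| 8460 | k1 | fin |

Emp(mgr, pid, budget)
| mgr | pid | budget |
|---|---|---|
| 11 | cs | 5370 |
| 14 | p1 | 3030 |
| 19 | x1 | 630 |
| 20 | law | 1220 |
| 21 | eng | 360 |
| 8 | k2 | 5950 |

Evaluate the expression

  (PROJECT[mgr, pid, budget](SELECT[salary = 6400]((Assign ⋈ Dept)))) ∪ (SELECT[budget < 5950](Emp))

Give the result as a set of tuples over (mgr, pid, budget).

Assign ⋈ Dept (natural join on dept): {(fin, 2, 9250, Zed, 2110, x3), (fin, 2, 9250, Zed, 6400, eng), (fin, 2, 9250, Zed, 8460, k1), (k2, 14, 1230, Wes, 1390, k2), (p3, 26, 1940, Ivy, 5850, rd), (p3, 37, 2850, Ivy, 5850, rd), (p3, 5, 8030, Ned, 5850, rd)}
σ[salary = 6400]: keep tuples satisfying salary = 6400 → {(fin, 2, 9250, Zed, 6400, eng)}
π_{mgr, pid, budget} gives {(2, eng, 9250)}.
σ[budget < 5950]: keep tuples satisfying budget < 5950 → {(11, cs, 5370), (14, p1, 3030), (19, x1, 630), (20, law, 1220), (21, eng, 360)}
Taking the union: {(11, cs, 5370), (14, p1, 3030), (19, x1, 630), (2, eng, 9250), (20, law, 1220), (21, eng, 360)}

{(11, cs, 5370), (14, p1, 3030), (19, x1, 630), (2, eng, 9250), (20, law, 1220), (21, eng, 360)}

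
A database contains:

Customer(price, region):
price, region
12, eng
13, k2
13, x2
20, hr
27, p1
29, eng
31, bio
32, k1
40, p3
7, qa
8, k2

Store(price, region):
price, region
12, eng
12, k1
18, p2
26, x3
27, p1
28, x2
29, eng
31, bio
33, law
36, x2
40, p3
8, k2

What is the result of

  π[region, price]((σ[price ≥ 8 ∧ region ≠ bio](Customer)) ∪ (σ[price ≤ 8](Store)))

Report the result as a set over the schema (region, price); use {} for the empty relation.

σ[price ≥ 8 ∧ region ≠ bio]: keep tuples satisfying price ≥ 8 ∧ region ≠ bio → {(12, eng), (13, k2), (13, x2), (20, hr), (27, p1), (29, eng), (32, k1), (40, p3), (8, k2)}
σ[price ≤ 8]: keep tuples satisfying price ≤ 8 → {(8, k2)}
Union: {(12, eng), (13, k2), (13, x2), (20, hr), (27, p1), (29, eng), (32, k1), (40, p3), (8, k2)} with {(8, k2)} → {(12, eng), (13, k2), (13, x2), (20, hr), (27, p1), (29, eng), (32, k1), (40, p3), (8, k2)}
Keep only column(s) region, price: {(eng, 12), (eng, 29), (hr, 20), (k1, 32), (k2, 13), (k2, 8), (p1, 27), (p3, 40), (x2, 13)}

{(eng, 12), (eng, 29), (hr, 20), (k1, 32), (k2, 13), (k2, 8), (p1, 27), (p3, 40), (x2, 13)}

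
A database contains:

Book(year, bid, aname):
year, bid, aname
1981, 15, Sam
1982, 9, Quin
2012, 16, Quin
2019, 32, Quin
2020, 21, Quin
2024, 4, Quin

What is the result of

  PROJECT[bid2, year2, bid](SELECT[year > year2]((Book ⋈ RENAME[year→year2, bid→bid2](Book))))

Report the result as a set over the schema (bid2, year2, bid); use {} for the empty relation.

{(16, 2012, 21), (16, 2012, 32), (16, 2012, 4), (21, 2020, 4), (32, 2019, 21), (32, 2019, 4), (9, 1982, 16), (9, 1982, 21), (9, 1982, 32), (9, 1982, 4)}

ρ[year→year2, bid→bid2]: schema becomes (year2, bid2, aname); tuples unchanged.
Joining Book and RENAME[year→year2, bid→bid2](Book) on aname yields {(1981, 15, Sam, 1981, 15), (1982, 9, Quin, 1982, 9), (1982, 9, Quin, 2012, 16), (1982, 9, Quin, 2019, 32), (1982, 9, Quin, 2020, 21), (1982, 9, Quin, 2024, 4), (2012, 16, Quin, 1982, 9), (2012, 16, Quin, 2012, 16), (2012, 16, Quin, 2019, 32), (2012, 16, Quin, 2020, 21), (2012, 16, Quin, 2024, 4), (2019, 32, Quin, 1982, 9), (2019, 32, Quin, 2012, 16), (2019, 32, Quin, 2019, 32), (2019, 32, Quin, 2020, 21), (2019, 32, Quin, 2024, 4), (2020, 21, Quin, 1982, 9), (2020, 21, Quin, 2012, 16), (2020, 21, Quin, 2019, 32), (2020, 21, Quin, 2020, 21), (2020, 21, Quin, 2024, 4), (2024, 4, Quin, 1982, 9), (2024, 4, Quin, 2012, 16), (2024, 4, Quin, 2019, 32), (2024, 4, Quin, 2020, 21), (2024, 4, Quin, 2024, 4)}.
Apply σ_{year > year2}; surviving tuples: {(2012, 16, Quin, 1982, 9), (2019, 32, Quin, 1982, 9), (2019, 32, Quin, 2012, 16), (2020, 21, Quin, 1982, 9), (2020, 21, Quin, 2012, 16), (2020, 21, Quin, 2019, 32), (2024, 4, Quin, 1982, 9), (2024, 4, Quin, 2012, 16), (2024, 4, Quin, 2019, 32), (2024, 4, Quin, 2020, 21)}
Projecting to bid2, year2, bid: {(16, 2012, 21), (16, 2012, 32), (16, 2012, 4), (21, 2020, 4), (32, 2019, 21), (32, 2019, 4), (9, 1982, 16), (9, 1982, 21), (9, 1982, 32), (9, 1982, 4)}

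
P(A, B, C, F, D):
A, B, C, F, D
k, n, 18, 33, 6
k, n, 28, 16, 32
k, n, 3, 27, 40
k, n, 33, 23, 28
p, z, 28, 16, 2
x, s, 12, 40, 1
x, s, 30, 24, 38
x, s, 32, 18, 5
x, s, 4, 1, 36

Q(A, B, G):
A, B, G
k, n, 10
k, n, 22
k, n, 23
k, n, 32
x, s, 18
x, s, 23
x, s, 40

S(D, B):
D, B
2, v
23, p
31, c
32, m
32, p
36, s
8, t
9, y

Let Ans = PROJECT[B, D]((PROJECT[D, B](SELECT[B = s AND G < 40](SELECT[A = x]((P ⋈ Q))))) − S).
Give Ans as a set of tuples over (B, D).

Natural join on A, B: {(k, n, 18, 33, 6, 10), (k, n, 18, 33, 6, 22), (k, n, 18, 33, 6, 23), (k, n, 18, 33, 6, 32), (k, n, 28, 16, 32, 10), (k, n, 28, 16, 32, 22), (k, n, 28, 16, 32, 23), (k, n, 28, 16, 32, 32), (k, n, 3, 27, 40, 10), (k, n, 3, 27, 40, 22), (k, n, 3, 27, 40, 23), (k, n, 3, 27, 40, 32), (k, n, 33, 23, 28, 10), (k, n, 33, 23, 28, 22), (k, n, 33, 23, 28, 23), (k, n, 33, 23, 28, 32), (x, s, 12, 40, 1, 18), (x, s, 12, 40, 1, 23), (x, s, 12, 40, 1, 40), (x, s, 30, 24, 38, 18), (x, s, 30, 24, 38, 23), (x, s, 30, 24, 38, 40), (x, s, 32, 18, 5, 18), (x, s, 32, 18, 5, 23), (x, s, 32, 18, 5, 40), (x, s, 4, 1, 36, 18), (x, s, 4, 1, 36, 23), (x, s, 4, 1, 36, 40)}
Filtering on A = x leaves {(x, s, 12, 40, 1, 18), (x, s, 12, 40, 1, 23), (x, s, 12, 40, 1, 40), (x, s, 30, 24, 38, 18), (x, s, 30, 24, 38, 23), (x, s, 30, 24, 38, 40), (x, s, 32, 18, 5, 18), (x, s, 32, 18, 5, 23), (x, s, 32, 18, 5, 40), (x, s, 4, 1, 36, 18), (x, s, 4, 1, 36, 23), (x, s, 4, 1, 36, 40)}.
Filtering on B = s AND G < 40 leaves {(x, s, 12, 40, 1, 18), (x, s, 12, 40, 1, 23), (x, s, 30, 24, 38, 18), (x, s, 30, 24, 38, 23), (x, s, 32, 18, 5, 18), (x, s, 32, 18, 5, 23), (x, s, 4, 1, 36, 18), (x, s, 4, 1, 36, 23)}.
π[D, B]: project onto (D, B) (4 duplicate(s) eliminated) → {(1, s), (36, s), (38, s), (5, s)}
Difference: {(1, s), (36, s), (38, s), (5, s)} with {(2, v), (23, p), (31, c), (32, m), (32, p), (36, s), (8, t), (9, y)} → {(1, s), (38, s), (5, s)}
π[B, D]: project onto (B, D) → {(s, 1), (s, 38), (s, 5)}

{(s, 1), (s, 38), (s, 5)}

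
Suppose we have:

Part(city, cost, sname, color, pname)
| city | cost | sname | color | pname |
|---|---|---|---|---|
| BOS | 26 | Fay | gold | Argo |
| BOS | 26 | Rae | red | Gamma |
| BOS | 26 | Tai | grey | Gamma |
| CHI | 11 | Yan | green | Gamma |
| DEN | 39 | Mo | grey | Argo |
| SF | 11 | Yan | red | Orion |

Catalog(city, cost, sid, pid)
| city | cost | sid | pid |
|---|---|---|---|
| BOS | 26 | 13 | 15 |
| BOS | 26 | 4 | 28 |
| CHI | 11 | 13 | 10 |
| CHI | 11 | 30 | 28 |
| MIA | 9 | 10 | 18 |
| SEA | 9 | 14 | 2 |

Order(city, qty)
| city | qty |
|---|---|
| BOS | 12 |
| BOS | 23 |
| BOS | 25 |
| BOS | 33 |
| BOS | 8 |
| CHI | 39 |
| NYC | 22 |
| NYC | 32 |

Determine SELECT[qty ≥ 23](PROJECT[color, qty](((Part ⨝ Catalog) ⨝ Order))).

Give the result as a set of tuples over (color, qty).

{(gold, 23), (gold, 25), (gold, 33), (green, 39), (grey, 23), (grey, 25), (grey, 33), (red, 23), (red, 25), (red, 33)}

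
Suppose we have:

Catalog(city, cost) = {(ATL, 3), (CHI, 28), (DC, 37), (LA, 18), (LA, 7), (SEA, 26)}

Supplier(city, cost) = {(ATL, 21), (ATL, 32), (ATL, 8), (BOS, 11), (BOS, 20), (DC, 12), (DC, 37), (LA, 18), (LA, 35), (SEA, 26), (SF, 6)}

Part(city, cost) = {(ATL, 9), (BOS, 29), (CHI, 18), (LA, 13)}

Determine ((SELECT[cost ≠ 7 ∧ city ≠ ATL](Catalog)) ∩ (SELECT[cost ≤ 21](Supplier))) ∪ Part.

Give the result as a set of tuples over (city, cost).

σ[cost ≠ 7 ∧ city ≠ ATL]: keep tuples satisfying cost ≠ 7 ∧ city ≠ ATL → {(CHI, 28), (DC, 37), (LA, 18), (SEA, 26)}
σ[cost ≤ 21]: keep tuples satisfying cost ≤ 21 → {(ATL, 21), (ATL, 8), (BOS, 11), (BOS, 20), (DC, 12), (LA, 18), (SF, 6)}
Intersection: {(CHI, 28), (DC, 37), (LA, 18), (SEA, 26)} with {(ATL, 21), (ATL, 8), (BOS, 11), (BOS, 20), (DC, 12), (LA, 18), (SF, 6)} → {(LA, 18)}
Union: {(LA, 18)} with {(ATL, 9), (BOS, 29), (CHI, 18), (LA, 13)} → {(ATL, 9), (BOS, 29), (CHI, 18), (LA, 13), (LA, 18)}

{(ATL, 9), (BOS, 29), (CHI, 18), (LA, 13), (LA, 18)}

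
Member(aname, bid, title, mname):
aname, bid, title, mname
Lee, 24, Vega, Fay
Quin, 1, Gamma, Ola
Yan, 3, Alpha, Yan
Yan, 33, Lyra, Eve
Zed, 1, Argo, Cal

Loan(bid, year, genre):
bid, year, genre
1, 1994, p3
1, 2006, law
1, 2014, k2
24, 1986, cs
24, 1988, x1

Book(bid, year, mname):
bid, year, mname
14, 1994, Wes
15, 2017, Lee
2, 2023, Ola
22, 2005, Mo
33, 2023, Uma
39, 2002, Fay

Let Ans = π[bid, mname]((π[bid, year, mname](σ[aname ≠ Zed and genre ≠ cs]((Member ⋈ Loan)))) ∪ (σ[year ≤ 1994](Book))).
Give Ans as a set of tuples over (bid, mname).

{(1, Ola), (14, Wes), (24, Fay)}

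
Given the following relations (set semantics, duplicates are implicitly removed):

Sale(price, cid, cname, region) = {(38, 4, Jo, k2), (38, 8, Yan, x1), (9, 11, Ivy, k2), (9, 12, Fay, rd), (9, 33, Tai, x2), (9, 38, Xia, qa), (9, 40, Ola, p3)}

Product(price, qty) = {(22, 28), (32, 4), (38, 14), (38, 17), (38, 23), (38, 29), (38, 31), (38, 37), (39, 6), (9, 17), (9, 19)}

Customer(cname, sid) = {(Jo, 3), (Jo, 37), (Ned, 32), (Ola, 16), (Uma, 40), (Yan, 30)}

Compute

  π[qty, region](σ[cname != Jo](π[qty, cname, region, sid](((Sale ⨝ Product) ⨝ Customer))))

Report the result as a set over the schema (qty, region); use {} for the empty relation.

Natural join on price: {(38, 4, Jo, k2, 14), (38, 4, Jo, k2, 17), (38, 4, Jo, k2, 23), (38, 4, Jo, k2, 29), (38, 4, Jo, k2, 31), (38, 4, Jo, k2, 37), (38, 8, Yan, x1, 14), (38, 8, Yan, x1, 17), (38, 8, Yan, x1, 23), (38, 8, Yan, x1, 29), (38, 8, Yan, x1, 31), (38, 8, Yan, x1, 37), (9, 11, Ivy, k2, 17), (9, 11, Ivy, k2, 19), (9, 12, Fay, rd, 17), (9, 12, Fay, rd, 19), (9, 33, Tai, x2, 17), (9, 33, Tai, x2, 19), (9, 38, Xia, qa, 17), (9, 38, Xia, qa, 19), (9, 40, Ola, p3, 17), (9, 40, Ola, p3, 19)}
Natural join on cname: {(38, 4, Jo, k2, 14, 3), (38, 4, Jo, k2, 14, 37), (38, 4, Jo, k2, 17, 3), (38, 4, Jo, k2, 17, 37), (38, 4, Jo, k2, 23, 3), (38, 4, Jo, k2, 23, 37), (38, 4, Jo, k2, 29, 3), (38, 4, Jo, k2, 29, 37), (38, 4, Jo, k2, 31, 3), (38, 4, Jo, k2, 31, 37), (38, 4, Jo, k2, 37, 3), (38, 4, Jo, k2, 37, 37), (38, 8, Yan, x1, 14, 30), (38, 8, Yan, x1, 17, 30), (38, 8, Yan, x1, 23, 30), (38, 8, Yan, x1, 29, 30), (38, 8, Yan, x1, 31, 30), (38, 8, Yan, x1, 37, 30), (9, 40, Ola, p3, 17, 16), (9, 40, Ola, p3, 19, 16)}
π[qty, cname, region, sid]: project onto (qty, cname, region, sid) → {(14, Jo, k2, 3), (14, Jo, k2, 37), (14, Yan, x1, 30), (17, Jo, k2, 3), (17, Jo, k2, 37), (17, Ola, p3, 16), (17, Yan, x1, 30), (19, Ola, p3, 16), (23, Jo, k2, 3), (23, Jo, k2, 37), (23, Yan, x1, 30), (29, Jo, k2, 3), (29, Jo, k2, 37), (29, Yan, x1, 30), (31, Jo, k2, 3), (31, Jo, k2, 37), (31, Yan, x1, 30), (37, Jo, k2, 3), (37, Jo, k2, 37), (37, Yan, x1, 30)}
Filtering on cname != Jo leaves {(14, Yan, x1, 30), (17, Ola, p3, 16), (17, Yan, x1, 30), (19, Ola, p3, 16), (23, Yan, x1, 30), (29, Yan, x1, 30), (31, Yan, x1, 30), (37, Yan, x1, 30)}.
π[qty, region]: project onto (qty, region) → {(14, x1), (17, p3), (17, x1), (19, p3), (23, x1), (29, x1), (31, x1), (37, x1)}

{(14, x1), (17, p3), (17, x1), (19, p3), (23, x1), (29, x1), (31, x1), (37, x1)}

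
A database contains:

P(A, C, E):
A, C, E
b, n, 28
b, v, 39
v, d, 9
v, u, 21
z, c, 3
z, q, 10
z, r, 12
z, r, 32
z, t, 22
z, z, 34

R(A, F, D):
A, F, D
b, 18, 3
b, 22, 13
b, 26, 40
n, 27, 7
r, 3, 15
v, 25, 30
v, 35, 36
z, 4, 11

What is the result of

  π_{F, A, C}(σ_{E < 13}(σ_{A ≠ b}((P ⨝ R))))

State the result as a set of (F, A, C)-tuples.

Natural join on A: {(b, n, 28, 18, 3), (b, n, 28, 22, 13), (b, n, 28, 26, 40), (b, v, 39, 18, 3), (b, v, 39, 22, 13), (b, v, 39, 26, 40), (v, d, 9, 25, 30), (v, d, 9, 35, 36), (v, u, 21, 25, 30), (v, u, 21, 35, 36), (z, c, 3, 4, 11), (z, q, 10, 4, 11), (z, r, 12, 4, 11), (z, r, 32, 4, 11), (z, t, 22, 4, 11), (z, z, 34, 4, 11)}
σ[A ≠ b]: keep tuples satisfying A ≠ b → {(v, d, 9, 25, 30), (v, d, 9, 35, 36), (v, u, 21, 25, 30), (v, u, 21, 35, 36), (z, c, 3, 4, 11), (z, q, 10, 4, 11), (z, r, 12, 4, 11), (z, r, 32, 4, 11), (z, t, 22, 4, 11), (z, z, 34, 4, 11)}
σ[E < 13]: keep tuples satisfying E < 13 → {(v, d, 9, 25, 30), (v, d, 9, 35, 36), (z, c, 3, 4, 11), (z, q, 10, 4, 11), (z, r, 12, 4, 11)}
π_{F, A, C} gives {(25, v, d), (35, v, d), (4, z, c), (4, z, q), (4, z, r)}.

{(25, v, d), (35, v, d), (4, z, c), (4, z, q), (4, z, r)}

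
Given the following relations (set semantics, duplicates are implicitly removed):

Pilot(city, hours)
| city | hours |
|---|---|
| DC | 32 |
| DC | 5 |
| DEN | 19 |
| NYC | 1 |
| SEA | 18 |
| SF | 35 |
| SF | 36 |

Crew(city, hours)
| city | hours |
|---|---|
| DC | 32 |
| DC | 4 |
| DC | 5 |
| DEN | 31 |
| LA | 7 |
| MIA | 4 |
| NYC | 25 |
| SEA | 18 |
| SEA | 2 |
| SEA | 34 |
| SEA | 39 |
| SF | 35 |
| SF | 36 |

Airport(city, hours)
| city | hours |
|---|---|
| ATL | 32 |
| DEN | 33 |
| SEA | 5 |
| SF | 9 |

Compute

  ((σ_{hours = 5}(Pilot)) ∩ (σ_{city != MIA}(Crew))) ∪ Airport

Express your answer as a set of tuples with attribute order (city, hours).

Apply σ_{hours = 5}; surviving tuples: {(DC, 5)}
Apply σ_{city != MIA}; surviving tuples: {(DC, 32), (DC, 4), (DC, 5), (DEN, 31), (LA, 7), (NYC, 25), (SEA, 18), (SEA, 2), (SEA, 34), (SEA, 39), (SF, 35), (SF, 36)}
Set intersection of the two operands is {(DC, 5)}.
Set union of the two operands is {(ATL, 32), (DC, 5), (DEN, 33), (SEA, 5), (SF, 9)}.

{(ATL, 32), (DC, 5), (DEN, 33), (SEA, 5), (SF, 9)}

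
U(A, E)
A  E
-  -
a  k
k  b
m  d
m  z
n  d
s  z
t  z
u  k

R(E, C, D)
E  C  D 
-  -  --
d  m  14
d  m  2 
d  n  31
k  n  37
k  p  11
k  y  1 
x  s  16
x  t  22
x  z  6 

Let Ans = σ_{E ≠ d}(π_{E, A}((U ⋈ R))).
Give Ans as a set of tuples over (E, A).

Natural join on E: {(a, k, n, 37), (a, k, p, 11), (a, k, y, 1), (m, d, m, 14), (m, d, m, 2), (m, d, n, 31), (n, d, m, 14), (n, d, m, 2), (n, d, n, 31), (u, k, n, 37), (u, k, p, 11), (u, k, y, 1)}
π[E, A]: project onto (E, A) (8 duplicate(s) eliminated) → {(d, m), (d, n), (k, a), (k, u)}
Filtering on E ≠ d leaves {(k, a), (k, u)}.

{(k, a), (k, u)}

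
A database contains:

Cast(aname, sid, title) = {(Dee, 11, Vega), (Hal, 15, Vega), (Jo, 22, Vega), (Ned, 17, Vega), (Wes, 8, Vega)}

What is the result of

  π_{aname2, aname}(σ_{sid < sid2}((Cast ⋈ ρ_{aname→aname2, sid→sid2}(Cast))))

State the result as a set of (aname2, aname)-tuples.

{(Dee, Wes), (Hal, Dee), (Hal, Wes), (Jo, Dee), (Jo, Hal), (Jo, Ned), (Jo, Wes), (Ned, Dee), (Ned, Hal), (Ned, Wes)}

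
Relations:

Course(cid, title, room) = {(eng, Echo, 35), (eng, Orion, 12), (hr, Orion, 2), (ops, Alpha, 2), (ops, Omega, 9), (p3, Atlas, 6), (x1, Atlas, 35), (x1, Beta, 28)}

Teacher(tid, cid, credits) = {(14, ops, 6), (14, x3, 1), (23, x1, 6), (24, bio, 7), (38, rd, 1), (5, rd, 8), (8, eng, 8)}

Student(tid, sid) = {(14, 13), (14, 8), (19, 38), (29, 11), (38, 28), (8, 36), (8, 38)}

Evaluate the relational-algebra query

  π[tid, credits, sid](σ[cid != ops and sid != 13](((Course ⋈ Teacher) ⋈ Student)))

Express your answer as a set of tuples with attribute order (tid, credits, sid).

{(8, 8, 36), (8, 8, 38)}

Joining Course and Teacher on cid yields {(eng, Echo, 35, 8, 8), (eng, Orion, 12, 8, 8), (ops, Alpha, 2, 14, 6), (ops, Omega, 9, 14, 6), (x1, Atlas, 35, 23, 6), (x1, Beta, 28, 23, 6)}.
Joining (Course ⋈ Teacher) and Student on tid yields {(eng, Echo, 35, 8, 8, 36), (eng, Echo, 35, 8, 8, 38), (eng, Orion, 12, 8, 8, 36), (eng, Orion, 12, 8, 8, 38), (ops, Alpha, 2, 14, 6, 13), (ops, Alpha, 2, 14, 6, 8), (ops, Omega, 9, 14, 6, 13), (ops, Omega, 9, 14, 6, 8)}.
Filtering on cid != ops and sid != 13 leaves {(eng, Echo, 35, 8, 8, 36), (eng, Echo, 35, 8, 8, 38), (eng, Orion, 12, 8, 8, 36), (eng, Orion, 12, 8, 8, 38)}.
π[tid, credits, sid]: project onto (tid, credits, sid) (2 duplicate(s) eliminated) → {(8, 8, 36), (8, 8, 38)}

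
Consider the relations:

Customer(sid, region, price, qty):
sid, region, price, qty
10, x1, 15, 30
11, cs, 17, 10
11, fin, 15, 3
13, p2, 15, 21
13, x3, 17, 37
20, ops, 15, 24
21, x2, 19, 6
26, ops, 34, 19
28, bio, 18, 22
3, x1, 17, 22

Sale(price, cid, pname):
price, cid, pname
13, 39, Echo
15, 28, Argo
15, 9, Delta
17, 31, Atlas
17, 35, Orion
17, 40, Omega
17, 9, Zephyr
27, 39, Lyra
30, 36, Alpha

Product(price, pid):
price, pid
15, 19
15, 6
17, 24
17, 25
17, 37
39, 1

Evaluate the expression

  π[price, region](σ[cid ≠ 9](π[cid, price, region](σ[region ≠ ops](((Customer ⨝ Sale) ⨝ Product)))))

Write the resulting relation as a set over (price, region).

{(15, fin), (15, p2), (15, x1), (17, cs), (17, x1), (17, x3)}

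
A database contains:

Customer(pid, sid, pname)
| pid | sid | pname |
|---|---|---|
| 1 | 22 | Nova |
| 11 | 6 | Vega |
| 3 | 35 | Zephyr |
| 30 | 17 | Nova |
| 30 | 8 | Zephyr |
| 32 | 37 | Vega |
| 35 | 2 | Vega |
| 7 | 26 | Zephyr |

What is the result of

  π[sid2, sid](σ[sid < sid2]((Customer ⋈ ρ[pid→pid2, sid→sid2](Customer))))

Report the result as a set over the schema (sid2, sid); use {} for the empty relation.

ρ[pid→pid2, sid→sid2]: schema becomes (pid2, sid2, pname); tuples unchanged.
Customer ⋈ ρ[pid→pid2, sid→sid2](Customer) (natural join on pname): {(1, 22, Nova, 1, 22), (1, 22, Nova, 30, 17), (11, 6, Vega, 11, 6), (11, 6, Vega, 32, 37), (11, 6, Vega, 35, 2), (3, 35, Zephyr, 3, 35), (3, 35, Zephyr, 30, 8), (3, 35, Zephyr, 7, 26), (30, 17, Nova, 1, 22), (30, 17, Nova, 30, 17), (30, 8, Zephyr, 3, 35), (30, 8, Zephyr, 30, 8), (30, 8, Zephyr, 7, 26), (32, 37, Vega, 11, 6), (32, 37, Vega, 32, 37), (32, 37, Vega, 35, 2), (35, 2, Vega, 11, 6), (35, 2, Vega, 32, 37), (35, 2, Vega, 35, 2), (7, 26, Zephyr, 3, 35), (7, 26, Zephyr, 30, 8), (7, 26, Zephyr, 7, 26)}
Apply σ_{sid < sid2}; surviving tuples: {(11, 6, Vega, 32, 37), (30, 17, Nova, 1, 22), (30, 8, Zephyr, 3, 35), (30, 8, Zephyr, 7, 26), (35, 2, Vega, 11, 6), (35, 2, Vega, 32, 37), (7, 26, Zephyr, 3, 35)}
Projecting to sid2, sid: {(22, 17), (26, 8), (35, 26), (35, 8), (37, 2), (37, 6), (6, 2)}

{(22, 17), (26, 8), (35, 26), (35, 8), (37, 2), (37, 6), (6, 2)}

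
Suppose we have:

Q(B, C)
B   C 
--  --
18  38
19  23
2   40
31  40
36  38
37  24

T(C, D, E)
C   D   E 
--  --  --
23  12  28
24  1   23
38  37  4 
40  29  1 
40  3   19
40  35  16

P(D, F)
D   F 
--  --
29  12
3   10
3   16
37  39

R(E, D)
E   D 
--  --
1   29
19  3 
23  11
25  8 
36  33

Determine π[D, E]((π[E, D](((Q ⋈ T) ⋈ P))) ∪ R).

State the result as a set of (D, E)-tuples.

Joining Q and T on C yields {(18, 38, 37, 4), (19, 23, 12, 28), (2, 40, 29, 1), (2, 40, 3, 19), (2, 40, 35, 16), (31, 40, 29, 1), (31, 40, 3, 19), (31, 40, 35, 16), (36, 38, 37, 4), (37, 24, 1, 23)}.
Joining (Q ⋈ T) and P on D yields {(18, 38, 37, 4, 39), (2, 40, 29, 1, 12), (2, 40, 3, 19, 10), (2, 40, 3, 19, 16), (31, 40, 29, 1, 12), (31, 40, 3, 19, 10), (31, 40, 3, 19, 16), (36, 38, 37, 4, 39)}.
π[E, D]: project onto (E, D) (5 duplicate(s) eliminated) → {(1, 29), (19, 3), (4, 37)}
Taking the union: {(1, 29), (19, 3), (23, 11), (25, 8), (36, 33), (4, 37)}
π[D, E]: project onto (D, E) → {(11, 23), (29, 1), (3, 19), (33, 36), (37, 4), (8, 25)}

{(11, 23), (29, 1), (3, 19), (33, 36), (37, 4), (8, 25)}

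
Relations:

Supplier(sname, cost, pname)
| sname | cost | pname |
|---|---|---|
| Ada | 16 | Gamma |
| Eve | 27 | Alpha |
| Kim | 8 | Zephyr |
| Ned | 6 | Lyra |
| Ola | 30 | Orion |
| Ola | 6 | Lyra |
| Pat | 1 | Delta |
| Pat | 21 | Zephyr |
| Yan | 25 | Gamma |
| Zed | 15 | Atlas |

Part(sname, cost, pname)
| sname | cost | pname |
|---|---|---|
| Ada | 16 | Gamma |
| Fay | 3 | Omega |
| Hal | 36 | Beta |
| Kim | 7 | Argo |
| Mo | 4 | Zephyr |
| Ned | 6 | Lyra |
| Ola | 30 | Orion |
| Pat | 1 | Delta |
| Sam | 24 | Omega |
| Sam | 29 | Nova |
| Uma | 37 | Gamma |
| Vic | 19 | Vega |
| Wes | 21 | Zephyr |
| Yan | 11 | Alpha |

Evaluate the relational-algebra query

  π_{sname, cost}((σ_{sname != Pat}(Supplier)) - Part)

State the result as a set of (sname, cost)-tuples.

Filtering on sname != Pat leaves {(Ada, 16, Gamma), (Eve, 27, Alpha), (Kim, 8, Zephyr), (Ned, 6, Lyra), (Ola, 30, Orion), (Ola, 6, Lyra), (Yan, 25, Gamma), (Zed, 15, Atlas)}.
Difference: {(Ada, 16, Gamma), (Eve, 27, Alpha), (Kim, 8, Zephyr), (Ned, 6, Lyra), (Ola, 30, Orion), (Ola, 6, Lyra), (Yan, 25, Gamma), (Zed, 15, Atlas)} with {(Ada, 16, Gamma), (Fay, 3, Omega), (Hal, 36, Beta), (Kim, 7, Argo), (Mo, 4, Zephyr), (Ned, 6, Lyra), (Ola, 30, Orion), (Pat, 1, Delta), (Sam, 24, Omega), (Sam, 29, Nova), (Uma, 37, Gamma), (Vic, 19, Vega), (Wes, 21, Zephyr), (Yan, 11, Alpha)} → {(Eve, 27, Alpha), (Kim, 8, Zephyr), (Ola, 6, Lyra), (Yan, 25, Gamma), (Zed, 15, Atlas)}
π[sname, cost]: project onto (sname, cost) → {(Eve, 27), (Kim, 8), (Ola, 6), (Yan, 25), (Zed, 15)}

{(Eve, 27), (Kim, 8), (Ola, 6), (Yan, 25), (Zed, 15)}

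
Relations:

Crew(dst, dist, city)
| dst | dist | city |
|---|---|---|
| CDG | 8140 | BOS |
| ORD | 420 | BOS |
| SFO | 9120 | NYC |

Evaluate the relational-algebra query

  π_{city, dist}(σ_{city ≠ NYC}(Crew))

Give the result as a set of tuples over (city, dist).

{(BOS, 420), (BOS, 8140)}

σ[city ≠ NYC]: keep tuples satisfying city ≠ NYC → {(CDG, 8140, BOS), (ORD, 420, BOS)}
Keep only column(s) city, dist: {(BOS, 420), (BOS, 8140)}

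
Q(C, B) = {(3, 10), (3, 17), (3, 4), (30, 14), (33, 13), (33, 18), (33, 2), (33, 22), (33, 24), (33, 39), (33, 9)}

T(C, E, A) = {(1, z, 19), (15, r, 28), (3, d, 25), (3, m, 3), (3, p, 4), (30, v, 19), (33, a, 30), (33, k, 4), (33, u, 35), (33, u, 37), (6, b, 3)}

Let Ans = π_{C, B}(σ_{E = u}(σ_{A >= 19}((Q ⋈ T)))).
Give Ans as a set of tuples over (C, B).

Q ⋈ T (natural join on C): {(3, 10, d, 25), (3, 10, m, 3), (3, 10, p, 4), (3, 17, d, 25), (3, 17, m, 3), (3, 17, p, 4), (3, 4, d, 25), (3, 4, m, 3), (3, 4, p, 4), (30, 14, v, 19), (33, 13, a, 30), (33, 13, k, 4), (33, 13, u, 35), (33, 13, u, 37), (33, 18, a, 30), (33, 18, k, 4), (33, 18, u, 35), (33, 18, u, 37), (33, 2, a, 30), (33, 2, k, 4), (33, 2, u, 35), (33, 2, u, 37), (33, 22, a, 30), (33, 22, k, 4), (33, 22, u, 35), (33, 22, u, 37), (33, 24, a, 30), (33, 24, k, 4), (33, 24, u, 35), (33, 24, u, 37), (33, 39, a, 30), (33, 39, k, 4), (33, 39, u, 35), (33, 39, u, 37), (33, 9, a, 30), (33, 9, k, 4), (33, 9, u, 35), (33, 9, u, 37)}
Selection A >= 19: {(3, 10, d, 25), (3, 17, d, 25), (3, 4, d, 25), (30, 14, v, 19), (33, 13, a, 30), (33, 13, u, 35), (33, 13, u, 37), (33, 18, a, 30), (33, 18, u, 35), (33, 18, u, 37), (33, 2, a, 30), (33, 2, u, 35), (33, 2, u, 37), (33, 22, a, 30), (33, 22, u, 35), (33, 22, u, 37), (33, 24, a, 30), (33, 24, u, 35), (33, 24, u, 37), (33, 39, a, 30), (33, 39, u, 35), (33, 39, u, 37), (33, 9, a, 30), (33, 9, u, 35), (33, 9, u, 37)}
Selection E = u: {(33, 13, u, 35), (33, 13, u, 37), (33, 18, u, 35), (33, 18, u, 37), (33, 2, u, 35), (33, 2, u, 37), (33, 22, u, 35), (33, 22, u, 37), (33, 24, u, 35), (33, 24, u, 37), (33, 39, u, 35), (33, 39, u, 37), (33, 9, u, 35), (33, 9, u, 37)}
π[C, B]: project onto (C, B) (7 duplicate(s) eliminated) → {(33, 13), (33, 18), (33, 2), (33, 22), (33, 24), (33, 39), (33, 9)}

{(33, 13), (33, 18), (33, 2), (33, 22), (33, 24), (33, 39), (33, 9)}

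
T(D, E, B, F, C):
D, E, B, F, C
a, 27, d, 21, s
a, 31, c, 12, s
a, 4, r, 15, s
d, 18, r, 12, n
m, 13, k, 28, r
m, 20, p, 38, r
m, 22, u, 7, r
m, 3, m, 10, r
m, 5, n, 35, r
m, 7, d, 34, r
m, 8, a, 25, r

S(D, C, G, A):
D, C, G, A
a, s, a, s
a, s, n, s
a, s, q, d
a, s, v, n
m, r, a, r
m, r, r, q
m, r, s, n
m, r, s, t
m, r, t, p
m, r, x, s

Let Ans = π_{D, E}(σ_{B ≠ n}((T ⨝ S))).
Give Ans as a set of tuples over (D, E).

T ⋈ S (natural join on D, C): {(a, 27, d, 21, s, a, s), (a, 27, d, 21, s, n, s), (a, 27, d, 21, s, q, d), (a, 27, d, 21, s, v, n), (a, 31, c, 12, s, a, s), (a, 31, c, 12, s, n, s), (a, 31, c, 12, s, q, d), (a, 31, c, 12, s, v, n), (a, 4, r, 15, s, a, s), (a, 4, r, 15, s, n, s), (a, 4, r, 15, s, q, d), (a, 4, r, 15, s, v, n), (m, 13, k, 28, r, a, r), (m, 13, k, 28, r, r, q), (m, 13, k, 28, r, s, n), (m, 13, k, 28, r, s, t), (m, 13, k, 28, r, t, p), (m, 13, k, 28, r, x, s), (m, 20, p, 38, r, a, r), (m, 20, p, 38, r, r, q), (m, 20, p, 38, r, s, n), (m, 20, p, 38, r, s, t), (m, 20, p, 38, r, t, p), (m, 20, p, 38, r, x, s), (m, 22, u, 7, r, a, r), (m, 22, u, 7, r, r, q), (m, 22, u, 7, r, s, n), (m, 22, u, 7, r, s, t), (m, 22, u, 7, r, t, p), (m, 22, u, 7, r, x, s), (m, 3, m, 10, r, a, r), (m, 3, m, 10, r, r, q), (m, 3, m, 10, r, s, n), (m, 3, m, 10, r, s, t), (m, 3, m, 10, r, t, p), (m, 3, m, 10, r, x, s), (m, 5, n, 35, r, a, r), (m, 5, n, 35, r, r, q), (m, 5, n, 35, r, s, n), (m, 5, n, 35, r, s, t), (m, 5, n, 35, r, t, p), (m, 5, n, 35, r, x, s), (m, 7, d, 34, r, a, r), (m, 7, d, 34, r, r, q), (m, 7, d, 34, r, s, n), (m, 7, d, 34, r, s, t), (m, 7, d, 34, r, t, p), (m, 7, d, 34, r, x, s), (m, 8, a, 25, r, a, r), (m, 8, a, 25, r, r, q), (m, 8, a, 25, r, s, n), (m, 8, a, 25, r, s, t), (m, 8, a, 25, r, t, p), (m, 8, a, 25, r, x, s)}
Selection B ≠ n: {(a, 27, d, 21, s, a, s), (a, 27, d, 21, s, n, s), (a, 27, d, 21, s, q, d), (a, 27, d, 21, s, v, n), (a, 31, c, 12, s, a, s), (a, 31, c, 12, s, n, s), (a, 31, c, 12, s, q, d), (a, 31, c, 12, s, v, n), (a, 4, r, 15, s, a, s), (a, 4, r, 15, s, n, s), (a, 4, r, 15, s, q, d), (a, 4, r, 15, s, v, n), (m, 13, k, 28, r, a, r), (m, 13, k, 28, r, r, q), (m, 13, k, 28, r, s, n), (m, 13, k, 28, r, s, t), (m, 13, k, 28, r, t, p), (m, 13, k, 28, r, x, s), (m, 20, p, 38, r, a, r), (m, 20, p, 38, r, r, q), (m, 20, p, 38, r, s, n), (m, 20, p, 38, r, s, t), (m, 20, p, 38, r, t, p), (m, 20, p, 38, r, x, s), (m, 22, u, 7, r, a, r), (m, 22, u, 7, r, r, q), (m, 22, u, 7, r, s, n), (m, 22, u, 7, r, s, t), (m, 22, u, 7, r, t, p), (m, 22, u, 7, r, x, s), (m, 3, m, 10, r, a, r), (m, 3, m, 10, r, r, q), (m, 3, m, 10, r, s, n), (m, 3, m, 10, r, s, t), (m, 3, m, 10, r, t, p), (m, 3, m, 10, r, x, s), (m, 7, d, 34, r, a, r), (m, 7, d, 34, r, r, q), (m, 7, d, 34, r, s, n), (m, 7, d, 34, r, s, t), (m, 7, d, 34, r, t, p), (m, 7, d, 34, r, x, s), (m, 8, a, 25, r, a, r), (m, 8, a, 25, r, r, q), (m, 8, a, 25, r, s, n), (m, 8, a, 25, r, s, t), (m, 8, a, 25, r, t, p), (m, 8, a, 25, r, x, s)}
π[D, E]: project onto (D, E) (39 duplicate(s) eliminated) → {(a, 27), (a, 31), (a, 4), (m, 13), (m, 20), (m, 22), (m, 3), (m, 7), (m, 8)}

{(a, 27), (a, 31), (a, 4), (m, 13), (m, 20), (m, 22), (m, 3), (m, 7), (m, 8)}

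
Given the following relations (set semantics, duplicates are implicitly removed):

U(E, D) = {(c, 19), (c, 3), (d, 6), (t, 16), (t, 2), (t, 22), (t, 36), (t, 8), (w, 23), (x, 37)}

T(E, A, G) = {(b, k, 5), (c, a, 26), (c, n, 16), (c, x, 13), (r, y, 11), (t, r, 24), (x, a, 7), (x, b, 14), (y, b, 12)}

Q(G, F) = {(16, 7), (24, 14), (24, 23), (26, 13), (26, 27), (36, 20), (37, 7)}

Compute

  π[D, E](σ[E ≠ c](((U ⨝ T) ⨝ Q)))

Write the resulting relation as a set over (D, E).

{(16, t), (2, t), (22, t), (36, t), (8, t)}

Joining U and T on E yields {(c, 19, a, 26), (c, 19, n, 16), (c, 19, x, 13), (c, 3, a, 26), (c, 3, n, 16), (c, 3, x, 13), (t, 16, r, 24), (t, 2, r, 24), (t, 22, r, 24), (t, 36, r, 24), (t, 8, r, 24), (x, 37, a, 7), (x, 37, b, 14)}.
Joining (U ⨝ T) and Q on G yields {(c, 19, a, 26, 13), (c, 19, a, 26, 27), (c, 19, n, 16, 7), (c, 3, a, 26, 13), (c, 3, a, 26, 27), (c, 3, n, 16, 7), (t, 16, r, 24, 14), (t, 16, r, 24, 23), (t, 2, r, 24, 14), (t, 2, r, 24, 23), (t, 22, r, 24, 14), (t, 22, r, 24, 23), (t, 36, r, 24, 14), (t, 36, r, 24, 23), (t, 8, r, 24, 14), (t, 8, r, 24, 23)}.
Filtering on E ≠ c leaves {(t, 16, r, 24, 14), (t, 16, r, 24, 23), (t, 2, r, 24, 14), (t, 2, r, 24, 23), (t, 22, r, 24, 14), (t, 22, r, 24, 23), (t, 36, r, 24, 14), (t, 36, r, 24, 23), (t, 8, r, 24, 14), (t, 8, r, 24, 23)}.
Keep only column(s) D, E (5 duplicate(s) eliminated): {(16, t), (2, t), (22, t), (36, t), (8, t)}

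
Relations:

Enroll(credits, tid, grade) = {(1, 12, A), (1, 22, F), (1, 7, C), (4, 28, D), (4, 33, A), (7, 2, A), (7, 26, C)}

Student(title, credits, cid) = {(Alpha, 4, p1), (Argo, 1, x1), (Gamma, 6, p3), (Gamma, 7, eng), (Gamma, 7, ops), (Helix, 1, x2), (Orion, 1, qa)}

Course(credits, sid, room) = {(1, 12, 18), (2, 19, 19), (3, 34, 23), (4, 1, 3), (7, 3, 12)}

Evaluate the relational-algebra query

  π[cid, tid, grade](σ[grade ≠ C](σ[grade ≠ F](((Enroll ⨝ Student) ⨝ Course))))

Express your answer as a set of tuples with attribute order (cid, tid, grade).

Enroll ⋈ Student (natural join on credits): {(1, 12, A, Argo, x1), (1, 12, A, Helix, x2), (1, 12, A, Orion, qa), (1, 22, F, Argo, x1), (1, 22, F, Helix, x2), (1, 22, F, Orion, qa), (1, 7, C, Argo, x1), (1, 7, C, Helix, x2), (1, 7, C, Orion, qa), (4, 28, D, Alpha, p1), (4, 33, A, Alpha, p1), (7, 2, A, Gamma, eng), (7, 2, A, Gamma, ops), (7, 26, C, Gamma, eng), (7, 26, C, Gamma, ops)}
(Enroll ⨝ Student) ⋈ Course (natural join on credits): {(1, 12, A, Argo, x1, 12, 18), (1, 12, A, Helix, x2, 12, 18), (1, 12, A, Orion, qa, 12, 18), (1, 22, F, Argo, x1, 12, 18), (1, 22, F, Helix, x2, 12, 18), (1, 22, F, Orion, qa, 12, 18), (1, 7, C, Argo, x1, 12, 18), (1, 7, C, Helix, x2, 12, 18), (1, 7, C, Orion, qa, 12, 18), (4, 28, D, Alpha, p1, 1, 3), (4, 33, A, Alpha, p1, 1, 3), (7, 2, A, Gamma, eng, 3, 12), (7, 2, A, Gamma, ops, 3, 12), (7, 26, C, Gamma, eng, 3, 12), (7, 26, C, Gamma, ops, 3, 12)}
σ[grade ≠ F]: keep tuples satisfying grade ≠ F → {(1, 12, A, Argo, x1, 12, 18), (1, 12, A, Helix, x2, 12, 18), (1, 12, A, Orion, qa, 12, 18), (1, 7, C, Argo, x1, 12, 18), (1, 7, C, Helix, x2, 12, 18), (1, 7, C, Orion, qa, 12, 18), (4, 28, D, Alpha, p1, 1, 3), (4, 33, A, Alpha, p1, 1, 3), (7, 2, A, Gamma, eng, 3, 12), (7, 2, A, Gamma, ops, 3, 12), (7, 26, C, Gamma, eng, 3, 12), (7, 26, C, Gamma, ops, 3, 12)}
σ[grade ≠ C]: keep tuples satisfying grade ≠ C → {(1, 12, A, Argo, x1, 12, 18), (1, 12, A, Helix, x2, 12, 18), (1, 12, A, Orion, qa, 12, 18), (4, 28, D, Alpha, p1, 1, 3), (4, 33, A, Alpha, p1, 1, 3), (7, 2, A, Gamma, eng, 3, 12), (7, 2, A, Gamma, ops, 3, 12)}
π[cid, tid, grade]: project onto (cid, tid, grade) → {(eng, 2, A), (ops, 2, A), (p1, 28, D), (p1, 33, A), (qa, 12, A), (x1, 12, A), (x2, 12, A)}

{(eng, 2, A), (ops, 2, A), (p1, 28, D), (p1, 33, A), (qa, 12, A), (x1, 12, A), (x2, 12, A)}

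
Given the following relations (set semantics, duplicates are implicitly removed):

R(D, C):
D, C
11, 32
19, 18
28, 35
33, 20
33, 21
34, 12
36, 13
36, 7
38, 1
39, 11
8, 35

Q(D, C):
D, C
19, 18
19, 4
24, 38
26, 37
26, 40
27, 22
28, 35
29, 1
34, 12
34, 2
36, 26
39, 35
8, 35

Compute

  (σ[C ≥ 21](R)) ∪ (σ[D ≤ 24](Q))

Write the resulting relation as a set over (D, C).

{(11, 32), (19, 18), (19, 4), (24, 38), (28, 35), (33, 21), (8, 35)}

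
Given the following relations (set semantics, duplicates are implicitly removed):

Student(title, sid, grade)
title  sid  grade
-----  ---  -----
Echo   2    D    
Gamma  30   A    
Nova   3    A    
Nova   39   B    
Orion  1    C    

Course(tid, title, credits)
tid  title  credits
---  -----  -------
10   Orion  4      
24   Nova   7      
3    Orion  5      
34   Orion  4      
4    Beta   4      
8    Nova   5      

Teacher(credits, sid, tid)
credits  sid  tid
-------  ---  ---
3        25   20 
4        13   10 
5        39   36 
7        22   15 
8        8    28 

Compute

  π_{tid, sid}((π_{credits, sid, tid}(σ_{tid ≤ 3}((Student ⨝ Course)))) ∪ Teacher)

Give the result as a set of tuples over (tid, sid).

{(10, 13), (15, 22), (20, 25), (28, 8), (3, 1), (36, 39)}

Joining Student and Course on title yields {(Nova, 3, A, 24, 7), (Nova, 3, A, 8, 5), (Nova, 39, B, 24, 7), (Nova, 39, B, 8, 5), (Orion, 1, C, 10, 4), (Orion, 1, C, 3, 5), (Orion, 1, C, 34, 4)}.
Selection tid ≤ 3: {(Orion, 1, C, 3, 5)}
Keep only column(s) credits, sid, tid: {(5, 1, 3)}
Taking the union: {(3, 25, 20), (4, 13, 10), (5, 1, 3), (5, 39, 36), (7, 22, 15), (8, 8, 28)}
Keep only column(s) tid, sid: {(10, 13), (15, 22), (20, 25), (28, 8), (3, 1), (36, 39)}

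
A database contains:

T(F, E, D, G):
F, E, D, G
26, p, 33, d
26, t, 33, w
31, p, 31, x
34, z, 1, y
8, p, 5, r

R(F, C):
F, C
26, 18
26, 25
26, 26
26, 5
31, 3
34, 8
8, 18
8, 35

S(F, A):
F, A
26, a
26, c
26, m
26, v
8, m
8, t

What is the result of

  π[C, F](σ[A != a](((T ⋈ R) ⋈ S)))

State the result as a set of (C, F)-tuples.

T ⋈ R (natural join on F): {(26, p, 33, d, 18), (26, p, 33, d, 25), (26, p, 33, d, 26), (26, p, 33, d, 5), (26, t, 33, w, 18), (26, t, 33, w, 25), (26, t, 33, w, 26), (26, t, 33, w, 5), (31, p, 31, x, 3), (34, z, 1, y, 8), (8, p, 5, r, 18), (8, p, 5, r, 35)}
(T ⋈ R) ⋈ S (natural join on F): {(26, p, 33, d, 18, a), (26, p, 33, d, 18, c), (26, p, 33, d, 18, m), (26, p, 33, d, 18, v), (26, p, 33, d, 25, a), (26, p, 33, d, 25, c), (26, p, 33, d, 25, m), (26, p, 33, d, 25, v), (26, p, 33, d, 26, a), (26, p, 33, d, 26, c), (26, p, 33, d, 26, m), (26, p, 33, d, 26, v), (26, p, 33, d, 5, a), (26, p, 33, d, 5, c), (26, p, 33, d, 5, m), (26, p, 33, d, 5, v), (26, t, 33, w, 18, a), (26, t, 33, w, 18, c), (26, t, 33, w, 18, m), (26, t, 33, w, 18, v), (26, t, 33, w, 25, a), (26, t, 33, w, 25, c), (26, t, 33, w, 25, m), (26, t, 33, w, 25, v), (26, t, 33, w, 26, a), (26, t, 33, w, 26, c), (26, t, 33, w, 26, m), (26, t, 33, w, 26, v), (26, t, 33, w, 5, a), (26, t, 33, w, 5, c), (26, t, 33, w, 5, m), (26, t, 33, w, 5, v), (8, p, 5, r, 18, m), (8, p, 5, r, 18, t), (8, p, 5, r, 35, m), (8, p, 5, r, 35, t)}
Filtering on A != a leaves {(26, p, 33, d, 18, c), (26, p, 33, d, 18, m), (26, p, 33, d, 18, v), (26, p, 33, d, 25, c), (26, p, 33, d, 25, m), (26, p, 33, d, 25, v), (26, p, 33, d, 26, c), (26, p, 33, d, 26, m), (26, p, 33, d, 26, v), (26, p, 33, d, 5, c), (26, p, 33, d, 5, m), (26, p, 33, d, 5, v), (26, t, 33, w, 18, c), (26, t, 33, w, 18, m), (26, t, 33, w, 18, v), (26, t, 33, w, 25, c), (26, t, 33, w, 25, m), (26, t, 33, w, 25, v), (26, t, 33, w, 26, c), (26, t, 33, w, 26, m), (26, t, 33, w, 26, v), (26, t, 33, w, 5, c), (26, t, 33, w, 5, m), (26, t, 33, w, 5, v), (8, p, 5, r, 18, m), (8, p, 5, r, 18, t), (8, p, 5, r, 35, m), (8, p, 5, r, 35, t)}.
π[C, F]: project onto (C, F) (22 duplicate(s) eliminated) → {(18, 26), (18, 8), (25, 26), (26, 26), (35, 8), (5, 26)}

{(18, 26), (18, 8), (25, 26), (26, 26), (35, 8), (5, 26)}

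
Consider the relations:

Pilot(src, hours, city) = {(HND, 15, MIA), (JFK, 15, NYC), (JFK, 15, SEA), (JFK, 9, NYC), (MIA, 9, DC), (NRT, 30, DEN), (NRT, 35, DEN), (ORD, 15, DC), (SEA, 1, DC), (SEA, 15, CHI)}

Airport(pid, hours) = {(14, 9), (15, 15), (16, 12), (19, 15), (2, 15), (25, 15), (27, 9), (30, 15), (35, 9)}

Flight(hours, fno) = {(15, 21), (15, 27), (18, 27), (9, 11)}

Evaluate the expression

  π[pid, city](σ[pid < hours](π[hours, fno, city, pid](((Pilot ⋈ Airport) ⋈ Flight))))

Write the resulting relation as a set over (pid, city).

{(2, CHI), (2, DC), (2, MIA), (2, NYC), (2, SEA)}

Joining Pilot and Airport on hours yields {(HND, 15, MIA, 15), (HND, 15, MIA, 19), (HND, 15, MIA, 2), (HND, 15, MIA, 25), (HND, 15, MIA, 30), (JFK, 15, NYC, 15), (JFK, 15, NYC, 19), (JFK, 15, NYC, 2), (JFK, 15, NYC, 25), (JFK, 15, NYC, 30), (JFK, 15, SEA, 15), (JFK, 15, SEA, 19), (JFK, 15, SEA, 2), (JFK, 15, SEA, 25), (JFK, 15, SEA, 30), (JFK, 9, NYC, 14), (JFK, 9, NYC, 27), (JFK, 9, NYC, 35), (MIA, 9, DC, 14), (MIA, 9, DC, 27), (MIA, 9, DC, 35), (ORD, 15, DC, 15), (ORD, 15, DC, 19), (ORD, 15, DC, 2), (ORD, 15, DC, 25), (ORD, 15, DC, 30), (SEA, 15, CHI, 15), (SEA, 15, CHI, 19), (SEA, 15, CHI, 2), (SEA, 15, CHI, 25), (SEA, 15, CHI, 30)}.
Joining (Pilot ⋈ Airport) and Flight on hours yields {(HND, 15, MIA, 15, 21), (HND, 15, MIA, 15, 27), (HND, 15, MIA, 19, 21), (HND, 15, MIA, 19, 27), (HND, 15, MIA, 2, 21), (HND, 15, MIA, 2, 27), (HND, 15, MIA, 25, 21), (HND, 15, MIA, 25, 27), (HND, 15, MIA, 30, 21), (HND, 15, MIA, 30, 27), (JFK, 15, NYC, 15, 21), (JFK, 15, NYC, 15, 27), (JFK, 15, NYC, 19, 21), (JFK, 15, NYC, 19, 27), (JFK, 15, NYC, 2, 21), (JFK, 15, NYC, 2, 27), (JFK, 15, NYC, 25, 21), (JFK, 15, NYC, 25, 27), (JFK, 15, NYC, 30, 21), (JFK, 15, NYC, 30, 27), (JFK, 15, SEA, 15, 21), (JFK, 15, SEA, 15, 27), (JFK, 15, SEA, 19, 21), (JFK, 15, SEA, 19, 27), (JFK, 15, SEA, 2, 21), (JFK, 15, SEA, 2, 27), (JFK, 15, SEA, 25, 21), (JFK, 15, SEA, 25, 27), (JFK, 15, SEA, 30, 21), (JFK, 15, SEA, 30, 27), (JFK, 9, NYC, 14, 11), (JFK, 9, NYC, 27, 11), (JFK, 9, NYC, 35, 11), (MIA, 9, DC, 14, 11), (MIA, 9, DC, 27, 11), (MIA, 9, DC, 35, 11), (ORD, 15, DC, 15, 21), (ORD, 15, DC, 15, 27), (ORD, 15, DC, 19, 21), (ORD, 15, DC, 19, 27), (ORD, 15, DC, 2, 21), (ORD, 15, DC, 2, 27), (ORD, 15, DC, 25, 21), (ORD, 15, DC, 25, 27), (ORD, 15, DC, 30, 21), (ORD, 15, DC, 30, 27), (SEA, 15, CHI, 15, 21), (SEA, 15, CHI, 15, 27), (SEA, 15, CHI, 19, 21), (SEA, 15, CHI, 19, 27), (SEA, 15, CHI, 2, 21), (SEA, 15, CHI, 2, 27), (SEA, 15, CHI, 25, 21), (SEA, 15, CHI, 25, 27), (SEA, 15, CHI, 30, 21), (SEA, 15, CHI, 30, 27)}.
Projecting to hours, fno, city, pid: {(15, 21, CHI, 15), (15, 21, CHI, 19), (15, 21, CHI, 2), (15, 21, CHI, 25), (15, 21, CHI, 30), (15, 21, DC, 15), (15, 21, DC, 19), (15, 21, DC, 2), (15, 21, DC, 25), (15, 21, DC, 30), (15, 21, MIA, 15), (15, 21, MIA, 19), (15, 21, MIA, 2), (15, 21, MIA, 25), (15, 21, MIA, 30), (15, 21, NYC, 15), (15, 21, NYC, 19), (15, 21, NYC, 2), (15, 21, NYC, 25), (15, 21, NYC, 30), (15, 21, SEA, 15), (15, 21, SEA, 19), (15, 21, SEA, 2), (15, 21, SEA, 25), (15, 21, SEA, 30), (15, 27, CHI, 15), (15, 27, CHI, 19), (15, 27, CHI, 2), (15, 27, CHI, 25), (15, 27, CHI, 30), (15, 27, DC, 15), (15, 27, DC, 19), (15, 27, DC, 2), (15, 27, DC, 25), (15, 27, DC, 30), (15, 27, MIA, 15), (15, 27, MIA, 19), (15, 27, MIA, 2), (15, 27, MIA, 25), (15, 27, MIA, 30), (15, 27, NYC, 15), (15, 27, NYC, 19), (15, 27, NYC, 2), (15, 27, NYC, 25), (15, 27, NYC, 30), (15, 27, SEA, 15), (15, 27, SEA, 19), (15, 27, SEA, 2), (15, 27, SEA, 25), (15, 27, SEA, 30), (9, 11, DC, 14), (9, 11, DC, 27), (9, 11, DC, 35), (9, 11, NYC, 14), (9, 11, NYC, 27), (9, 11, NYC, 35)}
σ[pid < hours]: keep tuples satisfying pid < hours → {(15, 21, CHI, 2), (15, 21, DC, 2), (15, 21, MIA, 2), (15, 21, NYC, 2), (15, 21, SEA, 2), (15, 27, CHI, 2), (15, 27, DC, 2), (15, 27, MIA, 2), (15, 27, NYC, 2), (15, 27, SEA, 2)}
Projecting to pid, city (5 duplicate(s) eliminated): {(2, CHI), (2, DC), (2, MIA), (2, NYC), (2, SEA)}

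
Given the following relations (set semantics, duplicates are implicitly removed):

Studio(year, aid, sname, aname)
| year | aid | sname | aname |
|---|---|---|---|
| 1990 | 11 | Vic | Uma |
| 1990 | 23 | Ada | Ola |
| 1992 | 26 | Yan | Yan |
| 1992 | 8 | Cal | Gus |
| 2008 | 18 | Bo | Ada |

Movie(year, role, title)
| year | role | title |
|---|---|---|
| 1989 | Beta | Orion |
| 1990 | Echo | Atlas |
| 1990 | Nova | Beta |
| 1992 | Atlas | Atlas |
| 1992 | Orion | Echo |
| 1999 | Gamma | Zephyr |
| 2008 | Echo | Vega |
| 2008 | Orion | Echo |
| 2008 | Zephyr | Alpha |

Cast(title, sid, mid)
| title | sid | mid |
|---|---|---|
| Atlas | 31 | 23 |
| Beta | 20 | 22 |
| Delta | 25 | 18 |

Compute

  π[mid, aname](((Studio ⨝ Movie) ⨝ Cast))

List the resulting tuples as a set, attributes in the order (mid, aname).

Joining Studio and Movie on year yields {(1990, 11, Vic, Uma, Echo, Atlas), (1990, 11, Vic, Uma, Nova, Beta), (1990, 23, Ada, Ola, Echo, Atlas), (1990, 23, Ada, Ola, Nova, Beta), (1992, 26, Yan, Yan, Atlas, Atlas), (1992, 26, Yan, Yan, Orion, Echo), (1992, 8, Cal, Gus, Atlas, Atlas), (1992, 8, Cal, Gus, Orion, Echo), (2008, 18, Bo, Ada, Echo, Vega), (2008, 18, Bo, Ada, Orion, Echo), (2008, 18, Bo, Ada, Zephyr, Alpha)}.
Joining (Studio ⨝ Movie) and Cast on title yields {(1990, 11, Vic, Uma, Echo, Atlas, 31, 23), (1990, 11, Vic, Uma, Nova, Beta, 20, 22), (1990, 23, Ada, Ola, Echo, Atlas, 31, 23), (1990, 23, Ada, Ola, Nova, Beta, 20, 22), (1992, 26, Yan, Yan, Atlas, Atlas, 31, 23), (1992, 8, Cal, Gus, Atlas, Atlas, 31, 23)}.
Projecting to mid, aname: {(22, Ola), (22, Uma), (23, Gus), (23, Ola), (23, Uma), (23, Yan)}

{(22, Ola), (22, Uma), (23, Gus), (23, Ola), (23, Uma), (23, Yan)}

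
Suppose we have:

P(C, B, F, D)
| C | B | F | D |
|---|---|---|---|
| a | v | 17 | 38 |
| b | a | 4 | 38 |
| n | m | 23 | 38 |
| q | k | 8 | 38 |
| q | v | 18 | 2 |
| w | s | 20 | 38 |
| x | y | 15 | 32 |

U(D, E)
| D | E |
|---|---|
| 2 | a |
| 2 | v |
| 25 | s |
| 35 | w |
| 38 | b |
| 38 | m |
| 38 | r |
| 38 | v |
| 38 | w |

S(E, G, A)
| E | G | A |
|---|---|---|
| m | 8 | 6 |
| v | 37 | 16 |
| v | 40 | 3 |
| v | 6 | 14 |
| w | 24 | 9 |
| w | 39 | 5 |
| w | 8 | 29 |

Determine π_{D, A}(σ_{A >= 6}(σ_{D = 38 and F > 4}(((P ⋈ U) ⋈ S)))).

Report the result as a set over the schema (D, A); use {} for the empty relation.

{(38, 14), (38, 16), (38, 29), (38, 6), (38, 9)}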